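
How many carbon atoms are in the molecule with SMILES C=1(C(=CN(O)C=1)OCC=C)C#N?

8

The symbol for carbon appears 8 times in the SMILES.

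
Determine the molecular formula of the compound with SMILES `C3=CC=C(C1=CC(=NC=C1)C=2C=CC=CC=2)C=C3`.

Heavy atoms from the SMILES: 17 C, 1 N.
Implicit hydrogens by atom environment:
  13 × C (aromatic): 1 H each → 13
  4 × C (aromatic): no H
  1 × N (aromatic): no H
  Total hydrogens = 13.
Molecular formula: C17H13N

C17H13N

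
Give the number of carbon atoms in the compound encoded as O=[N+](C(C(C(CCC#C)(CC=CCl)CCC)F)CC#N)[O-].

15

The symbol for carbon appears 15 times in the SMILES. (Cl is a single chlorine, not C + l.)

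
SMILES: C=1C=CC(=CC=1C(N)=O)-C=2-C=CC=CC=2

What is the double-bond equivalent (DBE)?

9

Molecular formula from the SMILES: C13H11NO.
DoU = (2C + 2 + N − H − X)/2 = (2·13 + 2 + 1 − 11 − 0)/2 = 18/2 = 9.
(Structurally: 2 ring(s) + 7 π bond(s) = 9.)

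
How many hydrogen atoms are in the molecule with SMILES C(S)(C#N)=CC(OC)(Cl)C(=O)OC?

Hydrogens are implicit in SMILES; fill each atom to its normal valence:
  4 × C: no H
  3 × O: no H
  2 × C: 3 H each → 6
  1 × C: 1 H
  1 × Cl: no H
  1 × N: no H
  1 × S: 1 H
  Total hydrogens = 8.

8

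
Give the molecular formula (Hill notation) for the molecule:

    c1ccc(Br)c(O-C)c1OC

C8H9BrO2

Heavy atoms from the SMILES: 1 Br, 8 C, 2 O.
Implicit hydrogens by atom environment:
  3 × C (aromatic): 1 H each → 3
  3 × C (aromatic): no H
  2 × C: 3 H each → 6
  2 × O: no H
  1 × Br: no H
  Total hydrogens = 9.
Molecular formula: C8H9BrO2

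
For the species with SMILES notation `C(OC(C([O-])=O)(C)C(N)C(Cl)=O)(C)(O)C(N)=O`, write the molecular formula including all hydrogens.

C8H12ClN2O6-

Heavy atoms from the SMILES: 8 C, 1 Cl, 2 N, 6 O.
Implicit hydrogens by atom environment:
  5 × C: no H
  4 × O: no H
  2 × C: 3 H each → 6
  2 × N: 2 H each → 4
  1 × C: 1 H
  1 × Cl: no H
  1 × O: 1 H
  1 × O (charge -1): no H
  Total hydrogens = 12.
Net charge -1.
Molecular formula: C8H12ClN2O6-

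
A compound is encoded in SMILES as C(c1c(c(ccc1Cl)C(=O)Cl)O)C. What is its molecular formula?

C9H8Cl2O2

Heavy atoms from the SMILES: 9 C, 2 Cl, 2 O.
Implicit hydrogens by atom environment:
  4 × C (aromatic): no H
  2 × C (aromatic): 1 H each → 2
  2 × Cl: no H
  1 × C: 3 H
  1 × C: 2 H
  1 × C: no H
  1 × O: 1 H
  1 × O: no H
  Total hydrogens = 8.
Molecular formula: C9H8Cl2O2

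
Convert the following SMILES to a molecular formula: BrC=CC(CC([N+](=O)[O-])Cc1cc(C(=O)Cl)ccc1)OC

Heavy atoms from the SMILES: 1 Br, 14 C, 1 Cl, 1 N, 4 O.
Implicit hydrogens by atom environment:
  4 × C: 1 H each → 4
  4 × C (aromatic): 1 H each → 4
  3 × O: no H
  2 × C: 2 H each → 4
  2 × C (aromatic): no H
  1 × Br: no H
  1 × C: 3 H
  1 × C: no H
  1 × Cl: no H
  1 × N (charge +1): no H
  1 × O (charge -1): no H
  Total hydrogens = 15.
Molecular formula: C14H15BrClNO4

C14H15BrClNO4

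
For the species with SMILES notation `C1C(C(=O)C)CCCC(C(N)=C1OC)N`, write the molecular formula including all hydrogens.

Heavy atoms from the SMILES: 11 C, 2 N, 2 O.
Implicit hydrogens by atom environment:
  4 × C: 2 H each → 8
  3 × C: no H
  2 × C: 3 H each → 6
  2 × C: 1 H each → 2
  2 × N: 2 H each → 4
  2 × O: no H
  Total hydrogens = 20.
Molecular formula: C11H20N2O2

C11H20N2O2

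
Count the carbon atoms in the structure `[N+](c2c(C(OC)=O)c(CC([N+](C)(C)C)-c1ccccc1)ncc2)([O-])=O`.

18

The symbol for carbon appears 18 times in the SMILES. Lowercase c denotes aromatic carbon and counts toward C.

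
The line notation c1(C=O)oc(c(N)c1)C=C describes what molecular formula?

C7H7NO2

Heavy atoms from the SMILES: 7 C, 1 N, 2 O.
Implicit hydrogens by atom environment:
  3 × C (aromatic): no H
  2 × C: 1 H each → 2
  1 × C: 2 H
  1 × C (aromatic): 1 H
  1 × N: 2 H
  1 × O (aromatic): no H
  1 × O: no H
  Total hydrogens = 7.
Molecular formula: C7H7NO2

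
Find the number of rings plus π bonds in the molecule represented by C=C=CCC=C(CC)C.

Molecular formula from the SMILES: C9H14.
DoU = (2C + 2 + N − H − X)/2 = (2·9 + 2 + 0 − 14 − 0)/2 = 6/2 = 3.
(Structurally: 0 ring(s) + 3 π bond(s) = 3.)

3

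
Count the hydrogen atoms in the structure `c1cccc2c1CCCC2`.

12

Hydrogens are implicit in SMILES; fill each atom to its normal valence:
  4 × C: 2 H each → 8
  4 × C (aromatic): 1 H each → 4
  2 × C (aromatic): no H
  Total hydrogens = 12.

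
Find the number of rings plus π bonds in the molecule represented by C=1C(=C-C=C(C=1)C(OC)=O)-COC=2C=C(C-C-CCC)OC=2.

8

Molecular formula from the SMILES: C18H22O4.
DoU = (2C + 2 + N − H − X)/2 = (2·18 + 2 + 0 − 22 − 0)/2 = 16/2 = 8.
(Structurally: 2 ring(s) + 6 π bond(s) = 8.)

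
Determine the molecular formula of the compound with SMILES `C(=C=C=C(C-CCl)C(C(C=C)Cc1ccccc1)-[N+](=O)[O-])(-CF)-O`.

Heavy atoms from the SMILES: 18 C, 1 Cl, 1 F, 1 N, 3 O.
Implicit hydrogens by atom environment:
  5 × C: 2 H each → 10
  5 × C (aromatic): 1 H each → 5
  4 × C: no H
  3 × C: 1 H each → 3
  1 × C (aromatic): no H
  1 × Cl: no H
  1 × F: no H
  1 × N (charge +1): no H
  1 × O: 1 H
  1 × O: no H
  1 × O (charge -1): no H
  Total hydrogens = 19.
Molecular formula: C18H19ClFNO3

C18H19ClFNO3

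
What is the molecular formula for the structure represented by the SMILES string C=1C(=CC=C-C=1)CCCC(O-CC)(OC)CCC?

Heavy atoms from the SMILES: 16 C, 2 O.
Implicit hydrogens by atom environment:
  6 × C: 2 H each → 12
  5 × C (aromatic): 1 H each → 5
  3 × C: 3 H each → 9
  2 × O: no H
  1 × C: no H
  1 × C (aromatic): no H
  Total hydrogens = 26.
Molecular formula: C16H26O2

C16H26O2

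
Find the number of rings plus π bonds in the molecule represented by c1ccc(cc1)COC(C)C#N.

6

Molecular formula from the SMILES: C10H11NO.
DoU = (2C + 2 + N − H − X)/2 = (2·10 + 2 + 1 − 11 − 0)/2 = 12/2 = 6.
(Structurally: 1 ring(s) + 5 π bond(s) = 6.)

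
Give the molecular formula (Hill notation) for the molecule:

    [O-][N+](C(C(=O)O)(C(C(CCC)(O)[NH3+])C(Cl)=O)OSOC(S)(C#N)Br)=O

Heavy atoms from the SMILES: 1 Br, 10 C, 1 Cl, 3 N, 8 O, 2 S.
Implicit hydrogens by atom environment:
  6 × C: no H
  5 × O: no H
  2 × C: 2 H each → 4
  2 × O: 1 H each → 2
  1 × Br: no H
  1 × C: 3 H
  1 × C: 1 H
  1 × Cl: no H
  1 × N (charge +1): 3 H
  1 × N: no H
  1 × N (charge +1): no H
  1 × O (charge -1): no H
  1 × S: 1 H
  1 × S: no H
  Total hydrogens = 14.
Net charge +1.
Molecular formula: C10H14BrClN3O8S2+

C10H14BrClN3O8S2+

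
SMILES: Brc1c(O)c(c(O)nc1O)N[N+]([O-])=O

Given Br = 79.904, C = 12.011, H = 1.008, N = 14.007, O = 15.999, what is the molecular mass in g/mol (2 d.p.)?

Molecular formula: C5H4BrN3O5.
M = 1×79.904 + 5×12.011 + 4×1.008 + 3×14.007 + 5×15.999 = 266.01 g/mol.

266.01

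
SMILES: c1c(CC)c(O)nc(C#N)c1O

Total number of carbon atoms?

8

The symbol for carbon appears 8 times in the SMILES. Lowercase c denotes aromatic carbon and counts toward C.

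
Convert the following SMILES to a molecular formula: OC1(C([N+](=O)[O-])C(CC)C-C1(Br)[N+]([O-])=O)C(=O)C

C9H13BrN2O6

Heavy atoms from the SMILES: 1 Br, 9 C, 2 N, 6 O.
Implicit hydrogens by atom environment:
  3 × C: no H
  3 × O: no H
  2 × C: 3 H each → 6
  2 × C: 2 H each → 4
  2 × C: 1 H each → 2
  2 × N (charge +1): no H
  2 × O (charge -1): no H
  1 × Br: no H
  1 × O: 1 H
  Total hydrogens = 13.
Molecular formula: C9H13BrN2O6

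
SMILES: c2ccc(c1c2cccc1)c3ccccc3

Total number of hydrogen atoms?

Hydrogens are implicit in SMILES; fill each atom to its normal valence:
  12 × C (aromatic): 1 H each → 12
  4 × C (aromatic): no H
  Total hydrogens = 12.

12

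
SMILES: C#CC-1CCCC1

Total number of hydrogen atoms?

10

Hydrogens are implicit in SMILES; fill each atom to its normal valence:
  4 × C: 2 H each → 8
  2 × C: 1 H each → 2
  1 × C: no H
  Total hydrogens = 10.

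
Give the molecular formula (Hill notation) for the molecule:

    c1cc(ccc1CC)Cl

C8H9Cl

Heavy atoms from the SMILES: 8 C, 1 Cl.
Implicit hydrogens by atom environment:
  4 × C (aromatic): 1 H each → 4
  2 × C (aromatic): no H
  1 × C: 3 H
  1 × C: 2 H
  1 × Cl: no H
  Total hydrogens = 9.
Molecular formula: C8H9Cl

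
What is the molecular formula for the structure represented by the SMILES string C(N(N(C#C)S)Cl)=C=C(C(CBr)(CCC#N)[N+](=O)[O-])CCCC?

C14H18BrClN4O2S

Heavy atoms from the SMILES: 1 Br, 14 C, 1 Cl, 4 N, 2 O, 1 S.
Implicit hydrogens by atom environment:
  6 × C: 2 H each → 12
  5 × C: no H
  3 × N: no H
  2 × C: 1 H each → 2
  1 × Br: no H
  1 × C: 3 H
  1 × Cl: no H
  1 × N (charge +1): no H
  1 × O: no H
  1 × O (charge -1): no H
  1 × S: 1 H
  Total hydrogens = 18.
Molecular formula: C14H18BrClN4O2S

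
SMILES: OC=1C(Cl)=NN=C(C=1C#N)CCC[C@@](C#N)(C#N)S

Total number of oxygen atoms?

The symbol for oxygen appears 1 time in the SMILES.

1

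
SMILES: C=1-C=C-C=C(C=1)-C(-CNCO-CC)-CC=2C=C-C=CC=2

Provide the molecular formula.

C18H23NO

Heavy atoms from the SMILES: 18 C, 1 N, 1 O.
Implicit hydrogens by atom environment:
  10 × C (aromatic): 1 H each → 10
  4 × C: 2 H each → 8
  2 × C (aromatic): no H
  1 × C: 3 H
  1 × C: 1 H
  1 × N: 1 H
  1 × O: no H
  Total hydrogens = 23.
Molecular formula: C18H23NO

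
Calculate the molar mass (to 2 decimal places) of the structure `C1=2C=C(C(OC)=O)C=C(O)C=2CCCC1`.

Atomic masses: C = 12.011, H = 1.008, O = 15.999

Molecular formula: C12H14O3.
M = 12×12.011 + 14×1.008 + 3×15.999 = 206.24 g/mol.

206.24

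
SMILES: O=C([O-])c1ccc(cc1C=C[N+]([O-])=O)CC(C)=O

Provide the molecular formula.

C12H10NO5-

Heavy atoms from the SMILES: 12 C, 1 N, 5 O.
Implicit hydrogens by atom environment:
  3 × C (aromatic): 1 H each → 3
  3 × C (aromatic): no H
  3 × O: no H
  2 × C: 1 H each → 2
  2 × C: no H
  2 × O (charge -1): no H
  1 × C: 3 H
  1 × C: 2 H
  1 × N (charge +1): no H
  Total hydrogens = 10.
Net charge -1.
Molecular formula: C12H10NO5-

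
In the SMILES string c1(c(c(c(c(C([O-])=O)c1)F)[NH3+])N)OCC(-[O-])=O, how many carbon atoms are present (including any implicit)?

9

The symbol for carbon appears 9 times in the SMILES. Lowercase c denotes aromatic carbon and counts toward C.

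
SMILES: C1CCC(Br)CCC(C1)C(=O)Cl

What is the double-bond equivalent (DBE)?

2

Molecular formula from the SMILES: C9H14BrClO.
DoU = (2C + 2 + N − H − X)/2 = (2·9 + 2 + 0 − 14 − 2)/2 = 4/2 = 2.
(Structurally: 1 ring(s) + 1 π bond(s) = 2.)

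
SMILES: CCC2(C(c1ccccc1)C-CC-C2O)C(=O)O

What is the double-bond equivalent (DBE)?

Molecular formula from the SMILES: C15H20O3.
DoU = (2C + 2 + N − H − X)/2 = (2·15 + 2 + 0 − 20 − 0)/2 = 12/2 = 6.
(Structurally: 2 ring(s) + 4 π bond(s) = 6.)

6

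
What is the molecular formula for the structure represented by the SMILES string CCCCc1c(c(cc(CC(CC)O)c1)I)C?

C15H23IO

Heavy atoms from the SMILES: 15 C, 1 I, 1 O.
Implicit hydrogens by atom environment:
  5 × C: 2 H each → 10
  4 × C (aromatic): no H
  3 × C: 3 H each → 9
  2 × C (aromatic): 1 H each → 2
  1 × C: 1 H
  1 × I: no H
  1 × O: 1 H
  Total hydrogens = 23.
Molecular formula: C15H23IO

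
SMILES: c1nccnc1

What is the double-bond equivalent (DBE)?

Molecular formula from the SMILES: C4H4N2.
DoU = (2C + 2 + N − H − X)/2 = (2·4 + 2 + 2 − 4 − 0)/2 = 8/2 = 4.
(Structurally: 1 ring(s) + 3 π bond(s) = 4.)

4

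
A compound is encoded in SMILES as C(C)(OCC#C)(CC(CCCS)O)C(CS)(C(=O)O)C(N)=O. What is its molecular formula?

C14H23NO5S2

Heavy atoms from the SMILES: 14 C, 1 N, 5 O, 2 S.
Implicit hydrogens by atom environment:
  6 × C: 2 H each → 12
  5 × C: no H
  3 × O: no H
  2 × C: 1 H each → 2
  2 × O: 1 H each → 2
  2 × S: 1 H each → 2
  1 × C: 3 H
  1 × N: 2 H
  Total hydrogens = 23.
Molecular formula: C14H23NO5S2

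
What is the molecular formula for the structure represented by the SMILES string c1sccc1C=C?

Heavy atoms from the SMILES: 6 C, 1 S.
Implicit hydrogens by atom environment:
  3 × C (aromatic): 1 H each → 3
  1 × C: 2 H
  1 × C: 1 H
  1 × C (aromatic): no H
  1 × S (aromatic): no H
  Total hydrogens = 6.
Molecular formula: C6H6S

C6H6S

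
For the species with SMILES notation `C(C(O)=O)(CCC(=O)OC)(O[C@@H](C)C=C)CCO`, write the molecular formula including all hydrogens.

Heavy atoms from the SMILES: 12 C, 6 O.
Implicit hydrogens by atom environment:
  5 × C: 2 H each → 10
  4 × O: no H
  3 × C: no H
  2 × C: 3 H each → 6
  2 × C: 1 H each → 2
  2 × O: 1 H each → 2
  Total hydrogens = 20.
Molecular formula: C12H20O6

C12H20O6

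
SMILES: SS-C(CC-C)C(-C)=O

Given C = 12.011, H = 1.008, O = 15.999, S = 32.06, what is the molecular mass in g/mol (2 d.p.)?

164.28

Molecular formula: C6H12OS2.
M = 6×12.011 + 12×1.008 + 1×15.999 + 2×32.06 = 164.28 g/mol.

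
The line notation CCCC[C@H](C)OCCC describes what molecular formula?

C9H20O

Heavy atoms from the SMILES: 9 C, 1 O.
Implicit hydrogens by atom environment:
  5 × C: 2 H each → 10
  3 × C: 3 H each → 9
  1 × C: 1 H
  1 × O: no H
  Total hydrogens = 20.
Molecular formula: C9H20O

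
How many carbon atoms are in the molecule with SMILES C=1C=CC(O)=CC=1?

The symbol for carbon appears 6 times in the SMILES.

6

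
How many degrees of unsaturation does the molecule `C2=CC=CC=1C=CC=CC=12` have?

7

Molecular formula from the SMILES: C10H8.
DoU = (2C + 2 + N − H − X)/2 = (2·10 + 2 + 0 − 8 − 0)/2 = 14/2 = 7.
(Structurally: 2 ring(s) + 5 π bond(s) = 7.)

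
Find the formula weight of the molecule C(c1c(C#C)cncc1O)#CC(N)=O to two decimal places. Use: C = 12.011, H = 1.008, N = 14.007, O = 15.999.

186.17

Molecular formula: C10H6N2O2.
M = 10×12.011 + 6×1.008 + 2×14.007 + 2×15.999 = 186.17 g/mol.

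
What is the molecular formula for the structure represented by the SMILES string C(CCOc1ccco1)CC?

Heavy atoms from the SMILES: 9 C, 2 O.
Implicit hydrogens by atom environment:
  4 × C: 2 H each → 8
  3 × C (aromatic): 1 H each → 3
  1 × C: 3 H
  1 × C (aromatic): no H
  1 × O (aromatic): no H
  1 × O: no H
  Total hydrogens = 14.
Molecular formula: C9H14O2

C9H14O2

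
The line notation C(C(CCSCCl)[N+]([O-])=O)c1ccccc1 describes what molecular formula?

Heavy atoms from the SMILES: 11 C, 1 Cl, 1 N, 2 O, 1 S.
Implicit hydrogens by atom environment:
  5 × C (aromatic): 1 H each → 5
  4 × C: 2 H each → 8
  1 × C: 1 H
  1 × C (aromatic): no H
  1 × Cl: no H
  1 × N (charge +1): no H
  1 × O: no H
  1 × O (charge -1): no H
  1 × S: no H
  Total hydrogens = 14.
Molecular formula: C11H14ClNO2S

C11H14ClNO2S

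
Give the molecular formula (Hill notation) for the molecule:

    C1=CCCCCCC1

Heavy atoms from the SMILES: 8 C.
Implicit hydrogens by atom environment:
  6 × C: 2 H each → 12
  2 × C: 1 H each → 2
  Total hydrogens = 14.
Molecular formula: C8H14

C8H14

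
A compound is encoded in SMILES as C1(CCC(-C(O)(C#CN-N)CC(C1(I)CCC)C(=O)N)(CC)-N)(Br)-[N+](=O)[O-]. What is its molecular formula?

Heavy atoms from the SMILES: 1 Br, 16 C, 1 I, 5 N, 4 O.
Implicit hydrogens by atom environment:
  7 × C: no H
  6 × C: 2 H each → 12
  3 × N: 2 H each → 6
  2 × C: 3 H each → 6
  2 × O: no H
  1 × Br: no H
  1 × C: 1 H
  1 × I: no H
  1 × N: 1 H
  1 × N (charge +1): no H
  1 × O: 1 H
  1 × O (charge -1): no H
  Total hydrogens = 27.
Molecular formula: C16H27BrIN5O4

C16H27BrIN5O4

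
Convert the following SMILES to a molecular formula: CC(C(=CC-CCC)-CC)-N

C10H21N

Heavy atoms from the SMILES: 10 C, 1 N.
Implicit hydrogens by atom environment:
  4 × C: 2 H each → 8
  3 × C: 3 H each → 9
  2 × C: 1 H each → 2
  1 × C: no H
  1 × N: 2 H
  Total hydrogens = 21.
Molecular formula: C10H21N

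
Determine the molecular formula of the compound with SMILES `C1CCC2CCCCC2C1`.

Heavy atoms from the SMILES: 10 C.
Implicit hydrogens by atom environment:
  8 × C: 2 H each → 16
  2 × C: 1 H each → 2
  Total hydrogens = 18.
Molecular formula: C10H18

C10H18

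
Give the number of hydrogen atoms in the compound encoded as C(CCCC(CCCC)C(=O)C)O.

Hydrogens are implicit in SMILES; fill each atom to its normal valence:
  7 × C: 2 H each → 14
  2 × C: 3 H each → 6
  1 × C: 1 H
  1 × C: no H
  1 × O: 1 H
  1 × O: no H
  Total hydrogens = 22.

22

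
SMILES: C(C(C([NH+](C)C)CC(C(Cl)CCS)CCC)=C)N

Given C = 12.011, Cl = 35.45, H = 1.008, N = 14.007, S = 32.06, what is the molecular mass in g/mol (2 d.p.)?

Molecular formula: C14H30ClN2S+.
M = 14×12.011 + 1×35.45 + 30×1.008 + 2×14.007 + 1×32.06 = 293.92 g/mol.

293.92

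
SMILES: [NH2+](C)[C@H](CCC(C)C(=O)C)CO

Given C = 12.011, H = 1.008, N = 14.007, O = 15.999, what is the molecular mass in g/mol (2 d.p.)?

Molecular formula: C9H20NO2+.
M = 9×12.011 + 20×1.008 + 1×14.007 + 2×15.999 = 174.26 g/mol.

174.26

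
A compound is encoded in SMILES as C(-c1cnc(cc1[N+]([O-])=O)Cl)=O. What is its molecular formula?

Heavy atoms from the SMILES: 6 C, 1 Cl, 2 N, 3 O.
Implicit hydrogens by atom environment:
  3 × C (aromatic): no H
  2 × C (aromatic): 1 H each → 2
  2 × O: no H
  1 × C: 1 H
  1 × Cl: no H
  1 × N (aromatic): no H
  1 × N (charge +1): no H
  1 × O (charge -1): no H
  Total hydrogens = 3.
Molecular formula: C6H3ClN2O3

C6H3ClN2O3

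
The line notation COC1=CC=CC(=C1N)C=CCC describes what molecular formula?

C11H15NO

Heavy atoms from the SMILES: 11 C, 1 N, 1 O.
Implicit hydrogens by atom environment:
  3 × C (aromatic): 1 H each → 3
  3 × C (aromatic): no H
  2 × C: 3 H each → 6
  2 × C: 1 H each → 2
  1 × C: 2 H
  1 × N: 2 H
  1 × O: no H
  Total hydrogens = 15.
Molecular formula: C11H15NO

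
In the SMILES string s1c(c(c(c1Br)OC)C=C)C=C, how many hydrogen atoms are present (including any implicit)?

9

Hydrogens are implicit in SMILES; fill each atom to its normal valence:
  4 × C (aromatic): no H
  2 × C: 2 H each → 4
  2 × C: 1 H each → 2
  1 × Br: no H
  1 × C: 3 H
  1 × O: no H
  1 × S (aromatic): no H
  Total hydrogens = 9.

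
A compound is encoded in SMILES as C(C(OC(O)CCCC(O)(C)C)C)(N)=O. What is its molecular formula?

C10H21NO4

Heavy atoms from the SMILES: 10 C, 1 N, 4 O.
Implicit hydrogens by atom environment:
  3 × C: 3 H each → 9
  3 × C: 2 H each → 6
  2 × C: 1 H each → 2
  2 × C: no H
  2 × O: 1 H each → 2
  2 × O: no H
  1 × N: 2 H
  Total hydrogens = 21.
Molecular formula: C10H21NO4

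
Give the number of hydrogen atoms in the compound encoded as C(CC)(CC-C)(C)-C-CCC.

Hydrogens are implicit in SMILES; fill each atom to its normal valence:
  6 × C: 2 H each → 12
  4 × C: 3 H each → 12
  1 × C: no H
  Total hydrogens = 24.

24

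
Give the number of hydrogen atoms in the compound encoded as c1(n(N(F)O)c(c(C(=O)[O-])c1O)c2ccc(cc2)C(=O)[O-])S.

7

Hydrogens are implicit in SMILES; fill each atom to its normal valence:
  6 × C (aromatic): no H
  4 × C (aromatic): 1 H each → 4
  2 × C: no H
  2 × O: 1 H each → 2
  2 × O: no H
  2 × O (charge -1): no H
  1 × F: no H
  1 × N (aromatic): no H
  1 × N: no H
  1 × S: 1 H
  Total hydrogens = 7.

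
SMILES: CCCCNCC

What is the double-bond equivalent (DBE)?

Molecular formula from the SMILES: C6H15N.
DoU = (2C + 2 + N − H − X)/2 = (2·6 + 2 + 1 − 15 − 0)/2 = 0/2 = 0.
(Structurally: 0 ring(s) + 0 π bond(s) = 0.)

0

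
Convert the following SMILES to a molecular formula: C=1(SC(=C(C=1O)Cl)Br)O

Heavy atoms from the SMILES: 1 Br, 4 C, 1 Cl, 2 O, 1 S.
Implicit hydrogens by atom environment:
  4 × C (aromatic): no H
  2 × O: 1 H each → 2
  1 × Br: no H
  1 × Cl: no H
  1 × S (aromatic): no H
  Total hydrogens = 2.
Molecular formula: C4H2BrClO2S

C4H2BrClO2S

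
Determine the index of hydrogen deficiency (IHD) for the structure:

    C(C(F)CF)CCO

Molecular formula from the SMILES: C5H10F2O.
DoU = (2C + 2 + N − H − X)/2 = (2·5 + 2 + 0 − 10 − 2)/2 = 0/2 = 0.
(Structurally: 0 ring(s) + 0 π bond(s) = 0.)

0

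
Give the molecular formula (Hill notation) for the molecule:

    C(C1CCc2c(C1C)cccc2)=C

C13H16

Heavy atoms from the SMILES: 13 C.
Implicit hydrogens by atom environment:
  4 × C (aromatic): 1 H each → 4
  3 × C: 2 H each → 6
  3 × C: 1 H each → 3
  2 × C (aromatic): no H
  1 × C: 3 H
  Total hydrogens = 16.
Molecular formula: C13H16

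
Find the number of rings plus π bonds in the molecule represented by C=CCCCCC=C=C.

3

Molecular formula from the SMILES: C9H14.
DoU = (2C + 2 + N − H − X)/2 = (2·9 + 2 + 0 − 14 − 0)/2 = 6/2 = 3.
(Structurally: 0 ring(s) + 3 π bond(s) = 3.)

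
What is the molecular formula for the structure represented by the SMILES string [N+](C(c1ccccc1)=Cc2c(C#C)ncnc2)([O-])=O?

C14H9N3O2

Heavy atoms from the SMILES: 14 C, 3 N, 2 O.
Implicit hydrogens by atom environment:
  7 × C (aromatic): 1 H each → 7
  3 × C (aromatic): no H
  2 × C: 1 H each → 2
  2 × C: no H
  2 × N (aromatic): no H
  1 × N (charge +1): no H
  1 × O: no H
  1 × O (charge -1): no H
  Total hydrogens = 9.
Molecular formula: C14H9N3O2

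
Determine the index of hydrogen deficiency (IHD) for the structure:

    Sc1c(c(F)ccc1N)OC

Molecular formula from the SMILES: C7H8FNOS.
DoU = (2C + 2 + N − H − X)/2 = (2·7 + 2 + 1 − 8 − 1)/2 = 8/2 = 4.
(Structurally: 1 ring(s) + 3 π bond(s) = 4.)

4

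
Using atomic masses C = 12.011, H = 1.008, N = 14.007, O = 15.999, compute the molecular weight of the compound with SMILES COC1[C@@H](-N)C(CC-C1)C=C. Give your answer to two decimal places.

Molecular formula: C9H17NO.
M = 9×12.011 + 17×1.008 + 1×14.007 + 1×15.999 = 155.24 g/mol.

155.24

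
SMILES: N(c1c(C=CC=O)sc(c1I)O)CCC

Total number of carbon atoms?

The symbol for carbon appears 10 times in the SMILES. Lowercase c denotes aromatic carbon and counts toward C.

10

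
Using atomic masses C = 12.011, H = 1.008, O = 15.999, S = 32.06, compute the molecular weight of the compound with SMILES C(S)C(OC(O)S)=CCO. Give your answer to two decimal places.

182.25

Molecular formula: C5H10O3S2.
M = 5×12.011 + 10×1.008 + 3×15.999 + 2×32.06 = 182.25 g/mol.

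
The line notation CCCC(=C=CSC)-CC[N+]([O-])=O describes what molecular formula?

Heavy atoms from the SMILES: 9 C, 1 N, 2 O, 1 S.
Implicit hydrogens by atom environment:
  4 × C: 2 H each → 8
  2 × C: 3 H each → 6
  2 × C: no H
  1 × C: 1 H
  1 × N (charge +1): no H
  1 × O: no H
  1 × O (charge -1): no H
  1 × S: no H
  Total hydrogens = 15.
Molecular formula: C9H15NO2S

C9H15NO2S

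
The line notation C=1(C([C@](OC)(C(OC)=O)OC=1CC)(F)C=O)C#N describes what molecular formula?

Heavy atoms from the SMILES: 11 C, 1 F, 1 N, 5 O.
Implicit hydrogens by atom environment:
  6 × C: no H
  5 × O: no H
  3 × C: 3 H each → 9
  1 × C: 2 H
  1 × C: 1 H
  1 × F: no H
  1 × N: no H
  Total hydrogens = 12.
Molecular formula: C11H12FNO5

C11H12FNO5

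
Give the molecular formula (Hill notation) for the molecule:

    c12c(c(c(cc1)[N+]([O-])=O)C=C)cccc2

C12H9NO2

Heavy atoms from the SMILES: 12 C, 1 N, 2 O.
Implicit hydrogens by atom environment:
  6 × C (aromatic): 1 H each → 6
  4 × C (aromatic): no H
  1 × C: 2 H
  1 × C: 1 H
  1 × N (charge +1): no H
  1 × O: no H
  1 × O (charge -1): no H
  Total hydrogens = 9.
Molecular formula: C12H9NO2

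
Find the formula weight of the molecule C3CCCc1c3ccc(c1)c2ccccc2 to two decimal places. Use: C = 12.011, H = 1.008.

Molecular formula: C16H16.
M = 16×12.011 + 16×1.008 = 208.30 g/mol.

208.30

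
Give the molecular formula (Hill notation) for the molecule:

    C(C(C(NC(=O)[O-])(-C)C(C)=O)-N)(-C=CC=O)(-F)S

Heavy atoms from the SMILES: 10 C, 1 F, 2 N, 4 O, 1 S.
Implicit hydrogens by atom environment:
  4 × C: 1 H each → 4
  4 × C: no H
  3 × O: no H
  2 × C: 3 H each → 6
  1 × F: no H
  1 × N: 2 H
  1 × N: 1 H
  1 × O (charge -1): no H
  1 × S: 1 H
  Total hydrogens = 14.
Net charge -1.
Molecular formula: C10H14FN2O4S-

C10H14FN2O4S-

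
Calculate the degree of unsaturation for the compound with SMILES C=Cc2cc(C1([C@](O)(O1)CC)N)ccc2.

6

Molecular formula from the SMILES: C12H15NO2.
DoU = (2C + 2 + N − H − X)/2 = (2·12 + 2 + 1 − 15 − 0)/2 = 12/2 = 6.
(Structurally: 2 ring(s) + 4 π bond(s) = 6.)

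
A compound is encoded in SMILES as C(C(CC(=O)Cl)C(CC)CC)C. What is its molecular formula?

Heavy atoms from the SMILES: 10 C, 1 Cl, 1 O.
Implicit hydrogens by atom environment:
  4 × C: 2 H each → 8
  3 × C: 3 H each → 9
  2 × C: 1 H each → 2
  1 × C: no H
  1 × Cl: no H
  1 × O: no H
  Total hydrogens = 19.
Molecular formula: C10H19ClO

C10H19ClO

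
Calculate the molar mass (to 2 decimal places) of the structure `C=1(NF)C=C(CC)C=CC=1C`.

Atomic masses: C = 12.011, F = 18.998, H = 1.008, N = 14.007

153.20

Molecular formula: C9H12FN.
M = 9×12.011 + 1×18.998 + 12×1.008 + 1×14.007 = 153.20 g/mol.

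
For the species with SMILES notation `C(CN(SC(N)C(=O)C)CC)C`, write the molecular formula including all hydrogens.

Heavy atoms from the SMILES: 8 C, 2 N, 1 O, 1 S.
Implicit hydrogens by atom environment:
  3 × C: 3 H each → 9
  3 × C: 2 H each → 6
  1 × C: 1 H
  1 × C: no H
  1 × N: 2 H
  1 × N: no H
  1 × O: no H
  1 × S: no H
  Total hydrogens = 18.
Molecular formula: C8H18N2OS

C8H18N2OS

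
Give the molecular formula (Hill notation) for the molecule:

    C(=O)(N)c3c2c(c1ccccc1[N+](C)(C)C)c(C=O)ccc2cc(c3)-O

C21H21N2O3+

Heavy atoms from the SMILES: 21 C, 2 N, 3 O.
Implicit hydrogens by atom environment:
  8 × C (aromatic): 1 H each → 8
  8 × C (aromatic): no H
  3 × C: 3 H each → 9
  2 × O: no H
  1 × C: 1 H
  1 × C: no H
  1 × N: 2 H
  1 × N (charge +1): no H
  1 × O: 1 H
  Total hydrogens = 21.
Net charge +1.
Molecular formula: C21H21N2O3+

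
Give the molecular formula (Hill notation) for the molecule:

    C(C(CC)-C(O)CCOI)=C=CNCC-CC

C13H24INO2

Heavy atoms from the SMILES: 13 C, 1 I, 1 N, 2 O.
Implicit hydrogens by atom environment:
  6 × C: 2 H each → 12
  4 × C: 1 H each → 4
  2 × C: 3 H each → 6
  1 × C: no H
  1 × I: no H
  1 × N: 1 H
  1 × O: 1 H
  1 × O: no H
  Total hydrogens = 24.
Molecular formula: C13H24INO2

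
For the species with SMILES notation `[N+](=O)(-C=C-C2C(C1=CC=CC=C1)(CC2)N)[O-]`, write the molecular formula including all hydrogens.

Heavy atoms from the SMILES: 12 C, 2 N, 2 O.
Implicit hydrogens by atom environment:
  5 × C (aromatic): 1 H each → 5
  3 × C: 1 H each → 3
  2 × C: 2 H each → 4
  1 × C: no H
  1 × C (aromatic): no H
  1 × N: 2 H
  1 × N (charge +1): no H
  1 × O: no H
  1 × O (charge -1): no H
  Total hydrogens = 14.
Molecular formula: C12H14N2O2

C12H14N2O2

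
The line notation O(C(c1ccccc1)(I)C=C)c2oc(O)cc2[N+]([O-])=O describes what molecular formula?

C13H10INO5

Heavy atoms from the SMILES: 13 C, 1 I, 1 N, 5 O.
Implicit hydrogens by atom environment:
  6 × C (aromatic): 1 H each → 6
  4 × C (aromatic): no H
  2 × O: no H
  1 × C: 2 H
  1 × C: 1 H
  1 × C: no H
  1 × I: no H
  1 × N (charge +1): no H
  1 × O: 1 H
  1 × O (aromatic): no H
  1 × O (charge -1): no H
  Total hydrogens = 10.
Molecular formula: C13H10INO5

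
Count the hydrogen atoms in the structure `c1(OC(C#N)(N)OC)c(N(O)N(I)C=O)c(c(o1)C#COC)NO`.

12

Hydrogens are implicit in SMILES; fill each atom to its normal valence:
  4 × C (aromatic): no H
  4 × C: no H
  4 × O: no H
  3 × N: no H
  2 × C: 3 H each → 6
  2 × O: 1 H each → 2
  1 × C: 1 H
  1 × I: no H
  1 × N: 2 H
  1 × N: 1 H
  1 × O (aromatic): no H
  Total hydrogens = 12.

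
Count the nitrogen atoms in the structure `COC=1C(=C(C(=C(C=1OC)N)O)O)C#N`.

2

The symbol for nitrogen appears 2 times in the SMILES.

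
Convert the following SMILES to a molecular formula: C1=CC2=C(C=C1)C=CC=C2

Heavy atoms from the SMILES: 10 C.
Implicit hydrogens by atom environment:
  8 × C (aromatic): 1 H each → 8
  2 × C (aromatic): no H
  Total hydrogens = 8.
Molecular formula: C10H8

C10H8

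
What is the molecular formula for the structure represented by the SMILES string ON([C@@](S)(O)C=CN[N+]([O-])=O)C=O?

C4H7N3O5S

Heavy atoms from the SMILES: 4 C, 3 N, 5 O, 1 S.
Implicit hydrogens by atom environment:
  3 × C: 1 H each → 3
  2 × O: 1 H each → 2
  2 × O: no H
  1 × C: no H
  1 × N: 1 H
  1 × N: no H
  1 × N (charge +1): no H
  1 × O (charge -1): no H
  1 × S: 1 H
  Total hydrogens = 7.
Molecular formula: C4H7N3O5S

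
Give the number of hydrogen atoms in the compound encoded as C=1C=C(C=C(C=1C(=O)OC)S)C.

Hydrogens are implicit in SMILES; fill each atom to its normal valence:
  3 × C (aromatic): 1 H each → 3
  3 × C (aromatic): no H
  2 × C: 3 H each → 6
  2 × O: no H
  1 × C: no H
  1 × S: 1 H
  Total hydrogens = 10.

10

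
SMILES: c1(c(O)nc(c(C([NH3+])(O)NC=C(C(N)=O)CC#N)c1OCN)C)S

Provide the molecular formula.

C13H19N6O4S+

Heavy atoms from the SMILES: 13 C, 6 N, 4 O, 1 S.
Implicit hydrogens by atom environment:
  5 × C (aromatic): no H
  4 × C: no H
  2 × C: 2 H each → 4
  2 × N: 2 H each → 4
  2 × O: 1 H each → 2
  2 × O: no H
  1 × C: 3 H
  1 × C: 1 H
  1 × N (charge +1): 3 H
  1 × N: 1 H
  1 × N (aromatic): no H
  1 × N: no H
  1 × S: 1 H
  Total hydrogens = 19.
Net charge +1.
Molecular formula: C13H19N6O4S+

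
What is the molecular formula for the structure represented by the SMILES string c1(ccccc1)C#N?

Heavy atoms from the SMILES: 7 C, 1 N.
Implicit hydrogens by atom environment:
  5 × C (aromatic): 1 H each → 5
  1 × C (aromatic): no H
  1 × C: no H
  1 × N: no H
  Total hydrogens = 5.
Molecular formula: C7H5N

C7H5N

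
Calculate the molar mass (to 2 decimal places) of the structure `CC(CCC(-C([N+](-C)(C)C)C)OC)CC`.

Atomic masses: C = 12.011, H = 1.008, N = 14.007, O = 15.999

Molecular formula: C13H30NO+.
M = 13×12.011 + 30×1.008 + 1×14.007 + 1×15.999 = 216.39 g/mol.

216.39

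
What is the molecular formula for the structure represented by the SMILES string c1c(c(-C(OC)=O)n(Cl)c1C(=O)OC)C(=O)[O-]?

C9H7ClNO6-

Heavy atoms from the SMILES: 9 C, 1 Cl, 1 N, 6 O.
Implicit hydrogens by atom environment:
  5 × O: no H
  3 × C (aromatic): no H
  3 × C: no H
  2 × C: 3 H each → 6
  1 × C (aromatic): 1 H
  1 × Cl: no H
  1 × N (aromatic): no H
  1 × O (charge -1): no H
  Total hydrogens = 7.
Net charge -1.
Molecular formula: C9H7ClNO6-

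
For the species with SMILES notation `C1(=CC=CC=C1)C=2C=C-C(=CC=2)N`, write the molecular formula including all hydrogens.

Heavy atoms from the SMILES: 12 C, 1 N.
Implicit hydrogens by atom environment:
  9 × C (aromatic): 1 H each → 9
  3 × C (aromatic): no H
  1 × N: 2 H
  Total hydrogens = 11.
Molecular formula: C12H11N

C12H11N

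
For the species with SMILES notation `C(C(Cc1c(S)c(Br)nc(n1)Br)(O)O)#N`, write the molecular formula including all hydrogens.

Heavy atoms from the SMILES: 2 Br, 7 C, 3 N, 2 O, 1 S.
Implicit hydrogens by atom environment:
  4 × C (aromatic): no H
  2 × Br: no H
  2 × C: no H
  2 × N (aromatic): no H
  2 × O: 1 H each → 2
  1 × C: 2 H
  1 × N: no H
  1 × S: 1 H
  Total hydrogens = 5.
Molecular formula: C7H5Br2N3O2S

C7H5Br2N3O2S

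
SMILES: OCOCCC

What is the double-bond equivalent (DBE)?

Molecular formula from the SMILES: C4H10O2.
DoU = (2C + 2 + N − H − X)/2 = (2·4 + 2 + 0 − 10 − 0)/2 = 0/2 = 0.
(Structurally: 0 ring(s) + 0 π bond(s) = 0.)

0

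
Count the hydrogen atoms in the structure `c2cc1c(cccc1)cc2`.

8

Hydrogens are implicit in SMILES; fill each atom to its normal valence:
  8 × C (aromatic): 1 H each → 8
  2 × C (aromatic): no H
  Total hydrogens = 8.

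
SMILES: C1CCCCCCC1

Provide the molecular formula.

C8H16

Heavy atoms from the SMILES: 8 C.
Implicit hydrogens by atom environment:
  8 × C: 2 H each → 16
  Total hydrogens = 16.
Molecular formula: C8H16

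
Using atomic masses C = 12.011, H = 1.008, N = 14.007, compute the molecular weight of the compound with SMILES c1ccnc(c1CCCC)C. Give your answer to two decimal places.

Molecular formula: C10H15N.
M = 10×12.011 + 15×1.008 + 1×14.007 = 149.24 g/mol.

149.24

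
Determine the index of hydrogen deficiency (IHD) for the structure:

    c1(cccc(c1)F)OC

4

Molecular formula from the SMILES: C7H7FO.
DoU = (2C + 2 + N − H − X)/2 = (2·7 + 2 + 0 − 7 − 1)/2 = 8/2 = 4.
(Structurally: 1 ring(s) + 3 π bond(s) = 4.)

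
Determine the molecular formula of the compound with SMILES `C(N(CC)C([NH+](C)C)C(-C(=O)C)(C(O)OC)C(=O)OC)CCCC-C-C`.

C19H39N2O5+

Heavy atoms from the SMILES: 19 C, 2 N, 5 O.
Implicit hydrogens by atom environment:
  7 × C: 3 H each → 21
  7 × C: 2 H each → 14
  4 × O: no H
  3 × C: no H
  2 × C: 1 H each → 2
  1 × N (charge +1): 1 H
  1 × N: no H
  1 × O: 1 H
  Total hydrogens = 39.
Net charge +1.
Molecular formula: C19H39N2O5+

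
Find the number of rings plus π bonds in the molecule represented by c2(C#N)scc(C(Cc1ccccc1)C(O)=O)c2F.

Molecular formula from the SMILES: C14H10FNO2S.
DoU = (2C + 2 + N − H − X)/2 = (2·14 + 2 + 1 − 10 − 1)/2 = 20/2 = 10.
(Structurally: 2 ring(s) + 8 π bond(s) = 10.)

10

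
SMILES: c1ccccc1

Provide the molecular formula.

C6H6

Heavy atoms from the SMILES: 6 C.
Implicit hydrogens by atom environment:
  6 × C (aromatic): 1 H each → 6
  Total hydrogens = 6.
Molecular formula: C6H6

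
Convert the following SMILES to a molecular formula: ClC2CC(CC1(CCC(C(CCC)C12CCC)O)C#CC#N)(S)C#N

C20H27ClN2OS

Heavy atoms from the SMILES: 20 C, 1 Cl, 2 N, 1 O, 1 S.
Implicit hydrogens by atom environment:
  8 × C: 2 H each → 16
  7 × C: no H
  3 × C: 1 H each → 3
  2 × C: 3 H each → 6
  2 × N: no H
  1 × Cl: no H
  1 × O: 1 H
  1 × S: 1 H
  Total hydrogens = 27.
Molecular formula: C20H27ClN2OS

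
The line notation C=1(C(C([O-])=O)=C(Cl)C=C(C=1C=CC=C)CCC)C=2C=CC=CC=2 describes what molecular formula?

Heavy atoms from the SMILES: 20 C, 1 Cl, 2 O.
Implicit hydrogens by atom environment:
  6 × C (aromatic): 1 H each → 6
  6 × C (aromatic): no H
  3 × C: 2 H each → 6
  3 × C: 1 H each → 3
  1 × C: 3 H
  1 × C: no H
  1 × Cl: no H
  1 × O: no H
  1 × O (charge -1): no H
  Total hydrogens = 18.
Net charge -1.
Molecular formula: C20H18ClO2-

C20H18ClO2-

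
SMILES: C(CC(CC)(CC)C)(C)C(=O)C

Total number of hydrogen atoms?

22

Hydrogens are implicit in SMILES; fill each atom to its normal valence:
  5 × C: 3 H each → 15
  3 × C: 2 H each → 6
  2 × C: no H
  1 × C: 1 H
  1 × O: no H
  Total hydrogens = 22.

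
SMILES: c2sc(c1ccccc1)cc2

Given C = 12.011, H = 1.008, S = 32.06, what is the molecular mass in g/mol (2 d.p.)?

Molecular formula: C10H8S.
M = 10×12.011 + 8×1.008 + 1×32.06 = 160.23 g/mol.

160.23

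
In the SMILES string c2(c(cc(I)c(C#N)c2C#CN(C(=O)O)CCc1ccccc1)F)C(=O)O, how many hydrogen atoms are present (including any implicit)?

Hydrogens are implicit in SMILES; fill each atom to its normal valence:
  6 × C (aromatic): 1 H each → 6
  6 × C (aromatic): no H
  5 × C: no H
  2 × C: 2 H each → 4
  2 × N: no H
  2 × O: 1 H each → 2
  2 × O: no H
  1 × F: no H
  1 × I: no H
  Total hydrogens = 12.

12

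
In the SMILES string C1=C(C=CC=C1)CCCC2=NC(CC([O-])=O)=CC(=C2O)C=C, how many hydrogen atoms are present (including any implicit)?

18

Hydrogens are implicit in SMILES; fill each atom to its normal valence:
  6 × C (aromatic): 1 H each → 6
  5 × C: 2 H each → 10
  5 × C (aromatic): no H
  1 × C: 1 H
  1 × C: no H
  1 × N (aromatic): no H
  1 × O: 1 H
  1 × O: no H
  1 × O (charge -1): no H
  Total hydrogens = 18.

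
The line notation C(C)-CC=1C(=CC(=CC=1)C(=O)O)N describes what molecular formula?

C10H13NO2

Heavy atoms from the SMILES: 10 C, 1 N, 2 O.
Implicit hydrogens by atom environment:
  3 × C (aromatic): 1 H each → 3
  3 × C (aromatic): no H
  2 × C: 2 H each → 4
  1 × C: 3 H
  1 × C: no H
  1 × N: 2 H
  1 × O: 1 H
  1 × O: no H
  Total hydrogens = 13.
Molecular formula: C10H13NO2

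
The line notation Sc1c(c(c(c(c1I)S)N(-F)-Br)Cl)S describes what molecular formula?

Heavy atoms from the SMILES: 1 Br, 6 C, 1 Cl, 1 F, 1 I, 1 N, 3 S.
Implicit hydrogens by atom environment:
  6 × C (aromatic): no H
  3 × S: 1 H each → 3
  1 × Br: no H
  1 × Cl: no H
  1 × F: no H
  1 × I: no H
  1 × N: no H
  Total hydrogens = 3.
Molecular formula: C6H3BrClFINS3

C6H3BrClFINS3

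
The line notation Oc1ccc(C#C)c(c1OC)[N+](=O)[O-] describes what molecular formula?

C9H7NO4

Heavy atoms from the SMILES: 9 C, 1 N, 4 O.
Implicit hydrogens by atom environment:
  4 × C (aromatic): no H
  2 × C (aromatic): 1 H each → 2
  2 × O: no H
  1 × C: 3 H
  1 × C: 1 H
  1 × C: no H
  1 × N (charge +1): no H
  1 × O: 1 H
  1 × O (charge -1): no H
  Total hydrogens = 7.
Molecular formula: C9H7NO4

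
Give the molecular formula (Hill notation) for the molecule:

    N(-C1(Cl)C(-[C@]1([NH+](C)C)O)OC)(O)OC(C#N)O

Heavy atoms from the SMILES: 8 C, 1 Cl, 3 N, 5 O.
Implicit hydrogens by atom environment:
  3 × C: 3 H each → 9
  3 × C: no H
  3 × O: 1 H each → 3
  2 × C: 1 H each → 2
  2 × N: no H
  2 × O: no H
  1 × Cl: no H
  1 × N (charge +1): 1 H
  Total hydrogens = 15.
Net charge +1.
Molecular formula: C8H15ClN3O5+

C8H15ClN3O5+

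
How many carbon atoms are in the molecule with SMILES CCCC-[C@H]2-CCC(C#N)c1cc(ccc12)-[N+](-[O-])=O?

The symbol for carbon appears 15 times in the SMILES. Lowercase c denotes aromatic carbon and counts toward C.

15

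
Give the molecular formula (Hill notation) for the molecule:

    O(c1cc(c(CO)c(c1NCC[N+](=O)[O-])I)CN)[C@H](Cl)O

Heavy atoms from the SMILES: 11 C, 1 Cl, 1 I, 3 N, 5 O.
Implicit hydrogens by atom environment:
  5 × C (aromatic): no H
  4 × C: 2 H each → 8
  2 × O: 1 H each → 2
  2 × O: no H
  1 × C (aromatic): 1 H
  1 × C: 1 H
  1 × Cl: no H
  1 × I: no H
  1 × N: 2 H
  1 × N: 1 H
  1 × N (charge +1): no H
  1 × O (charge -1): no H
  Total hydrogens = 15.
Molecular formula: C11H15ClIN3O5

C11H15ClIN3O5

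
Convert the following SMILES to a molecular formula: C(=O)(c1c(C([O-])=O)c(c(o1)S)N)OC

C7H6NO5S-

Heavy atoms from the SMILES: 7 C, 1 N, 5 O, 1 S.
Implicit hydrogens by atom environment:
  4 × C (aromatic): no H
  3 × O: no H
  2 × C: no H
  1 × C: 3 H
  1 × N: 2 H
  1 × O (aromatic): no H
  1 × O (charge -1): no H
  1 × S: 1 H
  Total hydrogens = 6.
Net charge -1.
Molecular formula: C7H6NO5S-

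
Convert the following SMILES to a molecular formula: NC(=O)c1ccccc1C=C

Heavy atoms from the SMILES: 9 C, 1 N, 1 O.
Implicit hydrogens by atom environment:
  4 × C (aromatic): 1 H each → 4
  2 × C (aromatic): no H
  1 × C: 2 H
  1 × C: 1 H
  1 × C: no H
  1 × N: 2 H
  1 × O: no H
  Total hydrogens = 9.
Molecular formula: C9H9NO

C9H9NO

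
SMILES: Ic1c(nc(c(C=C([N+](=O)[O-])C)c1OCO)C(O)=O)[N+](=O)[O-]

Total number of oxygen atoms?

The symbol for oxygen appears 8 times in the SMILES.

8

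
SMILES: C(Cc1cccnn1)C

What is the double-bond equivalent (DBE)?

4

Molecular formula from the SMILES: C7H10N2.
DoU = (2C + 2 + N − H − X)/2 = (2·7 + 2 + 2 − 10 − 0)/2 = 8/2 = 4.
(Structurally: 1 ring(s) + 3 π bond(s) = 4.)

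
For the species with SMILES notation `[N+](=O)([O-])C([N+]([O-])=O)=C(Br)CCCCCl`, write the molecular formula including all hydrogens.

C6H8BrClN2O4

Heavy atoms from the SMILES: 1 Br, 6 C, 1 Cl, 2 N, 4 O.
Implicit hydrogens by atom environment:
  4 × C: 2 H each → 8
  2 × C: no H
  2 × N (charge +1): no H
  2 × O: no H
  2 × O (charge -1): no H
  1 × Br: no H
  1 × Cl: no H
  Total hydrogens = 8.
Molecular formula: C6H8BrClN2O4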